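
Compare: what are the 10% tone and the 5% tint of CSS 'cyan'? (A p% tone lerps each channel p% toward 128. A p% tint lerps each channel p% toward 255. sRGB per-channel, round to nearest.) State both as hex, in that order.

#0df2f2, #0dffff

CSS cyan is rgb(0, 255, 255).
10% tone:
  R: 0 + 12.8 = 12.8 → 13
  G: 255 + 0.1×(128−255) = 255 − 12.7 = 242.3 → 242
  B: 255 + 0.1×(128−255) = 255 − 12.7 = 242.3 → 242
  → #0df2f2
5% tint:
  R: 0 + 12.75 = 12.75 → 13
  G: 255 + 0 = 255 → 255
  B: 255 + 0.05×(255−255) = 255 + 0 = 255 → 255
  → #0dffff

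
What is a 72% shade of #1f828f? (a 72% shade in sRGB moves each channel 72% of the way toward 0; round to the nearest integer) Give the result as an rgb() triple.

#1f828f is rgb(31, 130, 143).
A 72% shade moves each channel 72% toward 0:
  R: 31 − 22.32 = 8.68 → 9
  G: 130 + 0.72×(0−130) = 130 − 93.6 = 36.4 → 36
  B: 143 − 102.96 = 40.04 → 40

rgb(9, 36, 40)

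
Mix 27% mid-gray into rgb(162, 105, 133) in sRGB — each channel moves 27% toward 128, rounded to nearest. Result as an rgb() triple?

Lerp each channel 27% toward 128:
  R: 162 + 0.27×(128−162) = 162 − 9.18 = 152.82 → 153
  G: 105 + 6.21 = 111.21 → 111
  B: 133 − 1.35 = 131.65 → 132

rgb(153, 111, 132)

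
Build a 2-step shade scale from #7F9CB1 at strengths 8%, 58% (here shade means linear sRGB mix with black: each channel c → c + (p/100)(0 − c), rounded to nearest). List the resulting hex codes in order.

#7F9CB1 is rgb(127, 156, 177).
8%: (127 − 10.16 = 116.84→117, 156 − 12.48 = 143.52→144, 177 − 14.16 = 162.84→163) → #7590A3
58%: (127 − 73.66 = 53.34→53, 156 − 90.48 = 65.52→66, 177 − 102.66 = 74.34→74) → #35424A

#7590A3, #35424A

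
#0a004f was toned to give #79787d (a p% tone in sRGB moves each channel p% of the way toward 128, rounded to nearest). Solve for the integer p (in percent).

94%

#0a004f is rgb(10, 0, 79); #79787d is rgb(121, 120, 125).
On the G channel (widest range): 120 ≈ 0 + (p/100)(128 − 0), so p ≈ 100×(120 − 0)/(128 − 0) = 12000/128 = 93.75.
p = 94 reproduces all three channels after rounding.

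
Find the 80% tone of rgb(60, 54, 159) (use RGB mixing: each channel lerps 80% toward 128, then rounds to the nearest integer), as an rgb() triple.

rgb(114, 113, 134)

An 80% tone moves each channel 80% toward 128:
  R: 60 + 54.4 = 114.4 → 114
  G: 54 + 0.8×(128−54) = 54 + 59.2 = 113.2 → 113
  B: 159 − 24.8 = 134.2 → 134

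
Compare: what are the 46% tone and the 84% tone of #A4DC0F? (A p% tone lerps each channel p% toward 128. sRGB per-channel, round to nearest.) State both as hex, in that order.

#A4DC0F is rgb(164, 220, 15).
46% tone:
  R: 164 + 0.46×(128−164) = 164 − 16.56 = 147.44 → 147
  G: 220 − 42.32 = 177.68 → 178
  B: 15 + 0.46×(128−15) = 15 + 51.98 = 66.98 → 67
  → #93B243
84% tone:
  R: 164 − 30.24 = 133.76 → 134
  G: 220 − 77.28 = 142.72 → 143
  B: 15 + 94.92 = 109.92 → 110
  → #868F6E

#93B243, #868F6E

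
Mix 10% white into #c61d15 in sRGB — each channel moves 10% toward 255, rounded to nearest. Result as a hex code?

#cc342c

#c61d15 is rgb(198, 29, 21).
Lerp each channel 10% toward 255:
  R: 198 + 5.7 = 203.7 → 204
  G: 29 + 0.1×(255−29) = 29 + 22.6 = 51.6 → 52
  B: 21 + 0.1×(255−21) = 21 + 23.4 = 44.4 → 44
rgb(204, 52, 44) = #cc342c.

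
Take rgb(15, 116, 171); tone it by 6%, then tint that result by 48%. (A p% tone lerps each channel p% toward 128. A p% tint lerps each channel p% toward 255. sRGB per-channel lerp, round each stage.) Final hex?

#86B7D2

Per channel, c → c + 0.06(128 − c):
  R: 15 + 0.06×(128−15) = 15 + 6.78 = 21.78 → 22
  G: 116 + 0.72 = 116.72 → 117
  B: 171 + 0.06×(128−171) = 171 − 2.58 = 168.42 → 168
After the tone: rgb(22, 117, 168) = #1675A8.
A 48% tint moves each channel 48% toward 255:
  R: 22 + 0.48×(255−22) = 22 + 111.84 = 133.84 → 134
  G: 117 + 0.48×(255−117) = 117 + 66.24 = 183.24 → 183
  B: 168 + 0.48×(255−168) = 168 + 41.76 = 209.76 → 210
rgb(134, 183, 210) = #86B7D2.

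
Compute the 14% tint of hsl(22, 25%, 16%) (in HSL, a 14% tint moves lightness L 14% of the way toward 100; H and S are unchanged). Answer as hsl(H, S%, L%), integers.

L moves 14% from 16 toward 100: 16 + 11.76 = 27.76 → 28.
H and S are unchanged.

hsl(22, 25%, 28%)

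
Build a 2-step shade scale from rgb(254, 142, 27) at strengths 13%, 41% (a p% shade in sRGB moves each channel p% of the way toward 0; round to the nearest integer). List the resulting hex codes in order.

13%: (254 − 33.02 = 220.98→221, 142 − 18.46 = 123.54→124, 27 − 3.51 = 23.49→23) → #DD7C17
41%: (254 − 104.14 = 149.86→150, 142 − 58.22 = 83.78→84, 27 − 11.07 = 15.93→16) → #965410

#DD7C17, #965410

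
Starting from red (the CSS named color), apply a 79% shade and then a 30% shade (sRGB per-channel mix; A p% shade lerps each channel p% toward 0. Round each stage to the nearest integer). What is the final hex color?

#260000

CSS red is rgb(255, 0, 0).
Lerp each channel 79% toward 0:
  R: 255 + 0.79×(0−255) = 255 − 201.45 = 53.55 → 54
  G: 0 + 0 = 0 → 0
  B: 0 + 0 = 0 → 0
After the shade: rgb(54, 0, 0) = #360000.
Per channel, c → c + 0.3(0 − c):
  R: 54 + 0.3×(0−54) = 54 − 16.2 = 37.8 → 38
  G: 0 + 0 = 0 → 0
  B: 0 + 0.3×(0−0) = 0 + 0 = 0 → 0
rgb(38, 0, 0) = #260000.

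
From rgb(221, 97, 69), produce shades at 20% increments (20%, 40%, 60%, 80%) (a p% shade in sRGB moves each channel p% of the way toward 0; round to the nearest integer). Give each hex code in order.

20%: (221 − 44.2 = 176.8→177, 97 − 19.4 = 77.6→78, 69 − 13.8 = 55.2→55) → #B14E37
40%: (221 − 88.4 = 132.6→133, 97 − 38.8 = 58.2→58, 69 − 27.6 = 41.4→41) → #853A29
60%: (221 − 132.6 = 88.4→88, 97 − 58.2 = 38.8→39, 69 − 41.4 = 27.6→28) → #58271C
80%: (221 − 176.8 = 44.2→44, 97 − 77.6 = 19.4→19, 69 − 55.2 = 13.8→14) → #2C130E

#B14E37, #853A29, #58271C, #2C130E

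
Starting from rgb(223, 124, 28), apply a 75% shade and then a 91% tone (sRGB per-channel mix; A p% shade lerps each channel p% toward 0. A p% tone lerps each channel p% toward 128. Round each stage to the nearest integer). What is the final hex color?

#7a7775

Lerp each channel 75% toward 0:
  R: 223 + 0.75×(0−223) = 223 − 167.25 = 55.75 → 56
  G: 124 + 0.75×(0−124) = 124 − 93 = 31 → 31
  B: 28 − 21 = 7 → 7
After the shade: rgb(56, 31, 7) = #381f07.
Lerp each channel 91% toward 128:
  R: 56 + 0.91×(128−56) = 56 + 65.52 = 121.52 → 122
  G: 31 + 0.91×(128−31) = 31 + 88.27 = 119.27 → 119
  B: 7 + 110.11 = 117.11 → 117
rgb(122, 119, 117) = #7a7775.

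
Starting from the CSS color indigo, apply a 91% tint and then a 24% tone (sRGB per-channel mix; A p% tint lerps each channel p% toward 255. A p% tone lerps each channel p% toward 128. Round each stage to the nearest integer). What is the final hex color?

#D4CFD8

CSS indigo is rgb(75, 0, 130).
Per channel, c → c + 0.91(255 − c):
  R: 75 + 0.91×(255−75) = 75 + 163.8 = 238.8 → 239
  G: 0 + 232.05 = 232.05 → 232
  B: 130 + 0.91×(255−130) = 130 + 113.75 = 243.75 → 244
After the tint: rgb(239, 232, 244) = #EFE8F4.
A 24% tone moves each channel 24% toward 128:
  R: 239 − 26.64 = 212.36 → 212
  G: 232 − 24.96 = 207.04 → 207
  B: 244 − 27.84 = 216.16 → 216
rgb(212, 207, 216) = #D4CFD8.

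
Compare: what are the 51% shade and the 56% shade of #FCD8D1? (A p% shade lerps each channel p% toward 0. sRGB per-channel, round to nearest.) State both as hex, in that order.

#FCD8D1 is rgb(252, 216, 209).
51% shade:
  R: 252 − 128.52 = 123.48 → 123
  G: 216 − 110.16 = 105.84 → 106
  B: 209 + 0.51×(0−209) = 209 − 106.59 = 102.41 → 102
  → #7B6A66
56% shade:
  R: 252 + 0.56×(0−252) = 252 − 141.12 = 110.88 → 111
  G: 216 + 0.56×(0−216) = 216 − 120.96 = 95.04 → 95
  B: 209 + 0.56×(0−209) = 209 − 117.04 = 91.96 → 92
  → #6F5F5C

#7B6A66, #6F5F5C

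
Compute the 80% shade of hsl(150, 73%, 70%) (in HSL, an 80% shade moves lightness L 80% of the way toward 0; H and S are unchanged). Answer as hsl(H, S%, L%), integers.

L moves 80% from 70 toward 0: 70 − 56 = 14 → 14.
H and S are unchanged.

hsl(150, 73%, 14%)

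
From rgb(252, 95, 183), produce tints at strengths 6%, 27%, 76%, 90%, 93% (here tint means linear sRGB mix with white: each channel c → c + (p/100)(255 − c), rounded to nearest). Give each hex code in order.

#fc69bb, #fd8aca, #fed9ee, #ffeff8, #fff4fa

6%: (252→252, 95 + 9.6 = 104.6→105, 183 + 4.32 = 187.32→187) → #fc69bb
27%: (252 + 0.81 = 252.81→253, 95 + 43.2 = 138.2→138, 183 + 19.44 = 202.44→202) → #fd8aca
76%: (252 + 2.28 = 254.28→254, 95 + 121.6 = 216.6→217, 183 + 54.72 = 237.72→238) → #fed9ee
90%: (252 + 2.7 = 254.7→255, 95 + 144 = 239→239, 183 + 64.8 = 247.8→248) → #ffeff8
93%: (252 + 2.79 = 254.79→255, 95 + 148.8 = 243.8→244, 183 + 66.96 = 249.96→250) → #fff4fa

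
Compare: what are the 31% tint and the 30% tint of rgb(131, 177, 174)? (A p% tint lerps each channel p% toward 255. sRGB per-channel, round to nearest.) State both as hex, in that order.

#a9c9c7, #a8c8c6

31% tint:
  R: 131 + 0.31×(255−131) = 131 + 38.44 = 169.44 → 169
  G: 177 + 0.31×(255−177) = 177 + 24.18 = 201.18 → 201
  B: 174 + 25.11 = 199.11 → 199
  → #a9c9c7
30% tint:
  R: 131 + 0.3×(255−131) = 131 + 37.2 = 168.2 → 168
  G: 177 + 0.3×(255−177) = 177 + 23.4 = 200.4 → 200
  B: 174 + 0.3×(255−174) = 174 + 24.3 = 198.3 → 198
  → #a8c8c6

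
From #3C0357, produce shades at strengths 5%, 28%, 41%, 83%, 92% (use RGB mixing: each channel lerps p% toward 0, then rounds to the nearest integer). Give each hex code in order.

#390353, #2B023F, #230233, #0A010F, #050007

#3C0357 is rgb(60, 3, 87).
5%: (60 − 3 = 57→57, 3→3, 87 − 4.35 = 82.65→83) → #390353
28%: (60 − 16.8 = 43.2→43, 3 − 0.84 = 2.16→2, 87 − 24.36 = 62.64→63) → #2B023F
41%: (60 − 24.6 = 35.4→35, 3 − 1.23 = 1.77→2, 87 − 35.67 = 51.33→51) → #230233
83%: (60 − 49.8 = 10.2→10, 3 − 2.49 = 0.51→1, 87 − 72.21 = 14.79→15) → #0A010F
92%: (60 − 55.2 = 4.8→5, 3 − 2.76 = 0.24→0, 87 − 80.04 = 6.96→7) → #050007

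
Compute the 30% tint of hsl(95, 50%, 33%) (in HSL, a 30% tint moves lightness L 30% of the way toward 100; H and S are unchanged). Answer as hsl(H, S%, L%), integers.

L moves 30% from 33 toward 100: 33 + 20.1 = 53.1 → 53.
H and S are unchanged.

hsl(95, 50%, 53%)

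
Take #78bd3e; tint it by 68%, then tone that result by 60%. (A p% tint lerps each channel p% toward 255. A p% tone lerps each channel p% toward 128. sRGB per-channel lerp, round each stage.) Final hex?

#78bd3e is rgb(120, 189, 62).
A 68% tint moves each channel 68% toward 255:
  R: 120 + 0.68×(255−120) = 120 + 91.8 = 211.8 → 212
  G: 189 + 0.68×(255−189) = 189 + 44.88 = 233.88 → 234
  B: 62 + 0.68×(255−62) = 62 + 131.24 = 193.24 → 193
After the tint: rgb(212, 234, 193) = #d4eac1.
Per channel, c → c + 0.6(128 − c):
  R: 212 + 0.6×(128−212) = 212 − 50.4 = 161.6 → 162
  G: 234 − 63.6 = 170.4 → 170
  B: 193 + 0.6×(128−193) = 193 − 39 = 154 → 154
rgb(162, 170, 154) = #a2aa9a.

#a2aa9a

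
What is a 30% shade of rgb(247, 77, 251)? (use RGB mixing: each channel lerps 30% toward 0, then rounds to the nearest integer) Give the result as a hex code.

A 30% shade moves each channel 30% toward 0:
  R: 247 − 74.1 = 172.9 → 173
  G: 77 + 0.3×(0−77) = 77 − 23.1 = 53.9 → 54
  B: 251 − 75.3 = 175.7 → 176
rgb(173, 54, 176) = #ad36b0.

#ad36b0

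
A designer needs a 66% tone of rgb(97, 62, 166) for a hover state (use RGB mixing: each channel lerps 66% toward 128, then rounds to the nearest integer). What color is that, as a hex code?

#756A8D

Lerp each channel 66% toward 128:
  R: 97 + 20.46 = 117.46 → 117
  G: 62 + 43.56 = 105.56 → 106
  B: 166 − 25.08 = 140.92 → 141
rgb(117, 106, 141) = #756A8D.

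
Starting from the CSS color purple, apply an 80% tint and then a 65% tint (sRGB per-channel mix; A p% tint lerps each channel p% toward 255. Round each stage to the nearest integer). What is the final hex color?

CSS purple is rgb(128, 0, 128).
Per channel, c → c + 0.8(255 − c):
  R: 128 + 101.6 = 229.6 → 230
  G: 0 + 204 = 204 → 204
  B: 128 + 0.8×(255−128) = 128 + 101.6 = 229.6 → 230
After the tint: rgb(230, 204, 230) = #E6CCE6.
A 65% tint moves each channel 65% toward 255:
  R: 230 + 0.65×(255−230) = 230 + 16.25 = 246.25 → 246
  G: 204 + 0.65×(255−204) = 204 + 33.15 = 237.15 → 237
  B: 230 + 16.25 = 246.25 → 246
rgb(246, 237, 246) = #F6EDF6.

#F6EDF6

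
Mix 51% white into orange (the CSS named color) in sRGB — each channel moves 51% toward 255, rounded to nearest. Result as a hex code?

#FFD382

CSS orange is rgb(255, 165, 0).
Lerp each channel 51% toward 255:
  R: 255 + 0 = 255 → 255
  G: 165 + 0.51×(255−165) = 165 + 45.9 = 210.9 → 211
  B: 0 + 130.05 = 130.05 → 130
rgb(255, 211, 130) = #FFD382.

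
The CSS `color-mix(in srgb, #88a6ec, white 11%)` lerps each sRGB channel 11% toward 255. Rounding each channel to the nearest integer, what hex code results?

#95b0ee

#88a6ec is rgb(136, 166, 236).
Per channel, c → c + 0.11(255 − c):
  R: 136 + 13.09 = 149.09 → 149
  G: 166 + 0.11×(255−166) = 166 + 9.79 = 175.79 → 176
  B: 236 + 0.11×(255−236) = 236 + 2.09 = 238.09 → 238
rgb(149, 176, 238) = #95b0ee.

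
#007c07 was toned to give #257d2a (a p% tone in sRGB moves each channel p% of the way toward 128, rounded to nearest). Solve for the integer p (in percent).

#007c07 is rgb(0, 124, 7); #257d2a is rgb(37, 125, 42).
On the R channel (widest range): 37 ≈ 0 + (p/100)(128 − 0), so p ≈ 100×(37 − 0)/(128 − 0) = 3700/128 = 28.91.
p = 29 reproduces all three channels after rounding.

29%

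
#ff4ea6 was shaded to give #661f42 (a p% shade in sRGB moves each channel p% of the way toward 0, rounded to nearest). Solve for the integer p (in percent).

60%

#ff4ea6 is rgb(255, 78, 166); #661f42 is rgb(102, 31, 66).
On the R channel (widest range): 102 ≈ 255 + (p/100)(0 − 255), so p ≈ 100×(102 − 255)/(0 − 255) = -15300/-255 = 60.00.
p = 60 reproduces all three channels after rounding.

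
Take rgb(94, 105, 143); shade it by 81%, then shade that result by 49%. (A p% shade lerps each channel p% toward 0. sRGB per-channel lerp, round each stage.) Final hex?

Lerp each channel 81% toward 0:
  R: 94 − 76.14 = 17.86 → 18
  G: 105 − 85.05 = 19.95 → 20
  B: 143 − 115.83 = 27.17 → 27
After the shade: rgb(18, 20, 27) = #12141B.
Lerp each channel 49% toward 0:
  R: 18 − 8.82 = 9.18 → 9
  G: 20 + 0.49×(0−20) = 20 − 9.8 = 10.2 → 10
  B: 27 − 13.23 = 13.77 → 14
rgb(9, 10, 14) = #090A0E.

#090A0E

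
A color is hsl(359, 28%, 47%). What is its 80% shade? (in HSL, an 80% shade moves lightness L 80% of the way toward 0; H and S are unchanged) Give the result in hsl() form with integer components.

hsl(359, 28%, 9%)

L moves 80% from 47 toward 0: 47 − 37.6 = 9.4 → 9.
H and S are unchanged.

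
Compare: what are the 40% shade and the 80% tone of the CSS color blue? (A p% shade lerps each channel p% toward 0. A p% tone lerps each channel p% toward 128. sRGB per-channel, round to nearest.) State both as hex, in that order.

CSS blue is rgb(0, 0, 255).
40% shade:
  R: 0 + 0.4×(0−0) = 0 + 0 = 0 → 0
  G: 0 + 0 = 0 → 0
  B: 255 + 0.4×(0−255) = 255 − 102 = 153 → 153
  → #000099
80% tone:
  R: 0 + 102.4 = 102.4 → 102
  G: 0 + 0.8×(128−0) = 0 + 102.4 = 102.4 → 102
  B: 255 + 0.8×(128−255) = 255 − 101.6 = 153.4 → 153
  → #666699

#000099, #666699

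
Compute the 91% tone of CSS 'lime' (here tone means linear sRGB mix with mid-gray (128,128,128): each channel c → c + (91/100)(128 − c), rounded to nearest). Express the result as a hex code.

CSS lime is rgb(0, 255, 0).
Per channel, c → c + 0.91(128 − c):
  R: 0 + 116.48 = 116.48 → 116
  G: 255 + 0.91×(128−255) = 255 − 115.57 = 139.43 → 139
  B: 0 + 116.48 = 116.48 → 116
rgb(116, 139, 116) = #748B74.

#748B74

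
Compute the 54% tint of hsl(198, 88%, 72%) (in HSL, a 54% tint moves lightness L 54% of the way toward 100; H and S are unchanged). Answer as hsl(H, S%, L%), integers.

hsl(198, 88%, 87%)

L moves 54% from 72 toward 100: 72 + 15.12 = 87.12 → 87.
H and S are unchanged.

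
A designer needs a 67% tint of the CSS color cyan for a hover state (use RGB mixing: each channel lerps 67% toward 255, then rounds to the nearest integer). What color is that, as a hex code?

CSS cyan is rgb(0, 255, 255).
Per channel, c → c + 0.67(255 − c):
  R: 0 + 0.67×(255−0) = 0 + 170.85 = 170.85 → 171
  G: 255 + 0.67×(255−255) = 255 + 0 = 255 → 255
  B: 255 + 0.67×(255−255) = 255 + 0 = 255 → 255
rgb(171, 255, 255) = #ABFFFF.

#ABFFFF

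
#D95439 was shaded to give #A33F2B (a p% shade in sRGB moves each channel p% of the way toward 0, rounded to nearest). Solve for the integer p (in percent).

25%

#D95439 is rgb(217, 84, 57); #A33F2B is rgb(163, 63, 43).
On the R channel (widest range): 163 ≈ 217 + (p/100)(0 − 217), so p ≈ 100×(163 − 217)/(0 − 217) = -5400/-217 = 24.88.
p = 25 reproduces all three channels after rounding.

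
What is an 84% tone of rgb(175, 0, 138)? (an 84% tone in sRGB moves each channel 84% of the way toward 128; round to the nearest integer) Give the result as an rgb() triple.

An 84% tone moves each channel 84% toward 128:
  R: 175 − 39.48 = 135.52 → 136
  G: 0 + 0.84×(128−0) = 0 + 107.52 = 107.52 → 108
  B: 138 − 8.4 = 129.6 → 130

rgb(136, 108, 130)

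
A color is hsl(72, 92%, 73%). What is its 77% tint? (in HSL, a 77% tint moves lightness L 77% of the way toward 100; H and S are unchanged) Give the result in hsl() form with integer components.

L moves 77% from 73 toward 100: 73 + 20.79 = 93.79 → 94.
H and S are unchanged.

hsl(72, 92%, 94%)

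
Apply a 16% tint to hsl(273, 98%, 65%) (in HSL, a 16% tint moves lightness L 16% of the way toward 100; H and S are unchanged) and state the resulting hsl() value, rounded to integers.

L moves 16% from 65 toward 100: 65 + 5.6 = 70.6 → 71.
H and S are unchanged.

hsl(273, 98%, 71%)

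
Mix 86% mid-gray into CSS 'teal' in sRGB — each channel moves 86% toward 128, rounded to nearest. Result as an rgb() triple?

CSS teal is rgb(0, 128, 128).
Lerp each channel 86% toward 128:
  R: 0 + 110.08 = 110.08 → 110
  G: 128 + 0 = 128 → 128
  B: 128 + 0.86×(128−128) = 128 + 0 = 128 → 128

rgb(110, 128, 128)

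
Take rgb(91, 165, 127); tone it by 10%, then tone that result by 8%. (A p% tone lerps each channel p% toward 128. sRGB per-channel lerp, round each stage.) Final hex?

A 10% tone moves each channel 10% toward 128:
  R: 91 + 0.1×(128−91) = 91 + 3.7 = 94.7 → 95
  G: 165 + 0.1×(128−165) = 165 − 3.7 = 161.3 → 161
  B: 127 + 0.1×(128−127) = 127 + 0.1 = 127.1 → 127
After the tone: rgb(95, 161, 127) = #5fa17f.
An 8% tone moves each channel 8% toward 128:
  R: 95 + 2.64 = 97.64 → 98
  G: 161 − 2.64 = 158.36 → 158
  B: 127 + 0.08×(128−127) = 127 + 0.08 = 127.08 → 127
rgb(98, 158, 127) = #629e7f.

#629e7f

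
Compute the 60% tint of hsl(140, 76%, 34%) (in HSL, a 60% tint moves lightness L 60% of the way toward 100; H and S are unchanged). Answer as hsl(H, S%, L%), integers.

hsl(140, 76%, 74%)

L moves 60% from 34 toward 100: 34 + 39.6 = 73.6 → 74.
H and S are unchanged.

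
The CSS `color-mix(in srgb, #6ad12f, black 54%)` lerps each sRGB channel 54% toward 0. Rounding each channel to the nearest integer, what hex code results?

#316016

#6ad12f is rgb(106, 209, 47).
Per channel, c → c + 0.54(0 − c):
  R: 106 + 0.54×(0−106) = 106 − 57.24 = 48.76 → 49
  G: 209 − 112.86 = 96.14 → 96
  B: 47 − 25.38 = 21.62 → 22
rgb(49, 96, 22) = #316016.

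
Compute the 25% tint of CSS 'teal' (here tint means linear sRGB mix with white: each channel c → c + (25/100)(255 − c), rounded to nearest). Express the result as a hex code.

#40a0a0

CSS teal is rgb(0, 128, 128).
Per channel, c → c + 0.25(255 − c):
  R: 0 + 0.25×(255−0) = 0 + 63.75 = 63.75 → 64
  G: 128 + 0.25×(255−128) = 128 + 31.75 = 159.75 → 160
  B: 128 + 31.75 = 159.75 → 160
rgb(64, 160, 160) = #40a0a0.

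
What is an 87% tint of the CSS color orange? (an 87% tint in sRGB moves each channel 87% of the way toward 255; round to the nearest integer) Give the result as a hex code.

#FFF3DE

CSS orange is rgb(255, 165, 0).
Per channel, c → c + 0.87(255 − c):
  R: 255 + 0.87×(255−255) = 255 + 0 = 255 → 255
  G: 165 + 0.87×(255−165) = 165 + 78.3 = 243.3 → 243
  B: 0 + 221.85 = 221.85 → 222
rgb(255, 243, 222) = #FFF3DE.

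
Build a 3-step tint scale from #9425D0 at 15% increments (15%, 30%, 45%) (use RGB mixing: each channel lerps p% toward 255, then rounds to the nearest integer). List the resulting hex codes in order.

#A446D7, #B466DE, #C487E5

#9425D0 is rgb(148, 37, 208).
15%: (148 + 16.05 = 164.05→164, 37 + 32.7 = 69.7→70, 208 + 7.05 = 215.05→215) → #A446D7
30%: (148 + 32.1 = 180.1→180, 37 + 65.4 = 102.4→102, 208 + 14.1 = 222.1→222) → #B466DE
45%: (148 + 48.15 = 196.15→196, 37 + 98.1 = 135.1→135, 208 + 21.15 = 229.15→229) → #C487E5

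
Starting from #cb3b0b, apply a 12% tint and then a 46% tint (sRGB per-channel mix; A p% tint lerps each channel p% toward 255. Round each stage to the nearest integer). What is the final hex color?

#cb3b0b is rgb(203, 59, 11).
Per channel, c → c + 0.12(255 − c):
  R: 203 + 0.12×(255−203) = 203 + 6.24 = 209.24 → 209
  G: 59 + 23.52 = 82.52 → 83
  B: 11 + 0.12×(255−11) = 11 + 29.28 = 40.28 → 40
After the tint: rgb(209, 83, 40) = #d15328.
Lerp each channel 46% toward 255:
  R: 209 + 0.46×(255−209) = 209 + 21.16 = 230.16 → 230
  G: 83 + 0.46×(255−83) = 83 + 79.12 = 162.12 → 162
  B: 40 + 0.46×(255−40) = 40 + 98.9 = 138.9 → 139
rgb(230, 162, 139) = #e6a28b.

#e6a28b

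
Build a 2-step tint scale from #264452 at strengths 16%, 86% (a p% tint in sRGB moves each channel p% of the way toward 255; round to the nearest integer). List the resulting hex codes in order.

#49626E, #E1E5E7

#264452 is rgb(38, 68, 82).
16%: (38 + 34.72 = 72.72→73, 68 + 29.92 = 97.92→98, 82 + 27.68 = 109.68→110) → #49626E
86%: (38 + 186.62 = 224.62→225, 68 + 160.82 = 228.82→229, 82 + 148.78 = 230.78→231) → #E1E5E7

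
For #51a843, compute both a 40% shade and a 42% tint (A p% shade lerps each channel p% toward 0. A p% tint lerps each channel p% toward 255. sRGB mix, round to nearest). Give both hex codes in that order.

#316528, #9acd92

#51a843 is rgb(81, 168, 67).
40% shade:
  R: 81 + 0.4×(0−81) = 81 − 32.4 = 48.6 → 49
  G: 168 + 0.4×(0−168) = 168 − 67.2 = 100.8 → 101
  B: 67 − 26.8 = 40.2 → 40
  → #316528
42% tint:
  R: 81 + 0.42×(255−81) = 81 + 73.08 = 154.08 → 154
  G: 168 + 0.42×(255−168) = 168 + 36.54 = 204.54 → 205
  B: 67 + 78.96 = 145.96 → 146
  → #9acd92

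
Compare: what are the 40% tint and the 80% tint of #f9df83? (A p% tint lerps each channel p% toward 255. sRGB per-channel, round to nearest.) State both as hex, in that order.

#fbecb5, #fef9e6

#f9df83 is rgb(249, 223, 131).
40% tint:
  R: 249 + 2.4 = 251.4 → 251
  G: 223 + 12.8 = 235.8 → 236
  B: 131 + 0.4×(255−131) = 131 + 49.6 = 180.6 → 181
  → #fbecb5
80% tint:
  R: 249 + 0.8×(255−249) = 249 + 4.8 = 253.8 → 254
  G: 223 + 25.6 = 248.6 → 249
  B: 131 + 99.2 = 230.2 → 230
  → #fef9e6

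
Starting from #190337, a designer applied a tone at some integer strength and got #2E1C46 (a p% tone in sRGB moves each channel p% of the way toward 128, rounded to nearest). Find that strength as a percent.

#190337 is rgb(25, 3, 55); #2E1C46 is rgb(46, 28, 70).
On the G channel (widest range): 28 ≈ 3 + (p/100)(128 − 3), so p ≈ 100×(28 − 3)/(128 − 3) = 2500/125 = 20.00.
p = 20 reproduces all three channels after rounding.

20%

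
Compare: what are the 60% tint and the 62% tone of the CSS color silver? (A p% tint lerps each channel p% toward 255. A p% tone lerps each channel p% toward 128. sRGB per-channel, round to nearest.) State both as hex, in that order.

CSS silver is rgb(192, 192, 192).
60% tint:
  R: 192 + 37.8 = 229.8 → 230
  G: 192 + 37.8 = 229.8 → 230
  B: 192 + 0.6×(255−192) = 192 + 37.8 = 229.8 → 230
  → #E6E6E6
62% tone:
  R: 192 + 0.62×(128−192) = 192 − 39.68 = 152.32 → 152
  G: 192 − 39.68 = 152.32 → 152
  B: 192 + 0.62×(128−192) = 192 − 39.68 = 152.32 → 152
  → #989898

#E6E6E6, #989898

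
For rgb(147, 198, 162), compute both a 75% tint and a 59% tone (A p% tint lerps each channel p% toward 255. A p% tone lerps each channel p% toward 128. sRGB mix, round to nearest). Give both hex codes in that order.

#e4f1e8, #889d8e

75% tint:
  R: 147 + 81 = 228 → 228
  G: 198 + 0.75×(255−198) = 198 + 42.75 = 240.75 → 241
  B: 162 + 0.75×(255−162) = 162 + 69.75 = 231.75 → 232
  → #e4f1e8
59% tone:
  R: 147 + 0.59×(128−147) = 147 − 11.21 = 135.79 → 136
  G: 198 + 0.59×(128−198) = 198 − 41.3 = 156.7 → 157
  B: 162 + 0.59×(128−162) = 162 − 20.06 = 141.94 → 142
  → #889d8e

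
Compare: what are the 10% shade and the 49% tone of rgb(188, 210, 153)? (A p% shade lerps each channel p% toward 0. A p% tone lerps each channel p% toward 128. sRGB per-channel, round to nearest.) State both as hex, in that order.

10% shade:
  R: 188 + 0.1×(0−188) = 188 − 18.8 = 169.2 → 169
  G: 210 − 21 = 189 → 189
  B: 153 + 0.1×(0−153) = 153 − 15.3 = 137.7 → 138
  → #a9bd8a
49% tone:
  R: 188 + 0.49×(128−188) = 188 − 29.4 = 158.6 → 159
  G: 210 + 0.49×(128−210) = 210 − 40.18 = 169.82 → 170
  B: 153 + 0.49×(128−153) = 153 − 12.25 = 140.75 → 141
  → #9faa8d

#a9bd8a, #9faa8d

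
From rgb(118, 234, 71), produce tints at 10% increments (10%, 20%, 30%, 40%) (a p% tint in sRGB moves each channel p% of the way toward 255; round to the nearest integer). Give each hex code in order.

#84EC59, #91EE6C, #9FF07E, #ADF291

10%: (118 + 13.7 = 131.7→132, 234 + 2.1 = 236.1→236, 71 + 18.4 = 89.4→89) → #84EC59
20%: (118 + 27.4 = 145.4→145, 234 + 4.2 = 238.2→238, 71 + 36.8 = 107.8→108) → #91EE6C
30%: (118 + 41.1 = 159.1→159, 234 + 6.3 = 240.3→240, 71 + 55.2 = 126.2→126) → #9FF07E
40%: (118 + 54.8 = 172.8→173, 234 + 8.4 = 242.4→242, 71 + 73.6 = 144.6→145) → #ADF291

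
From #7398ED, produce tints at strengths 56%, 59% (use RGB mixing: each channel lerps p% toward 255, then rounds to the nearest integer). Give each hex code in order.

#7398ED is rgb(115, 152, 237).
56%: (115 + 78.4 = 193.4→193, 152 + 57.68 = 209.68→210, 237 + 10.08 = 247.08→247) → #C1D2F7
59%: (115 + 82.6 = 197.6→198, 152 + 60.77 = 212.77→213, 237 + 10.62 = 247.62→248) → #C6D5F8

#C1D2F7, #C6D5F8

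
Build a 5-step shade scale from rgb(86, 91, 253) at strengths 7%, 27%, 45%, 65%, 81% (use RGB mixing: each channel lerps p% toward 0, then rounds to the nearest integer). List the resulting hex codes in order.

#5055eb, #3f42b9, #2f328b, #1e2059, #101130

7%: (86 − 6.02 = 79.98→80, 91 − 6.37 = 84.63→85, 253 − 17.71 = 235.29→235) → #5055eb
27%: (86 − 23.22 = 62.78→63, 91 − 24.57 = 66.43→66, 253 − 68.31 = 184.69→185) → #3f42b9
45%: (86 − 38.7 = 47.3→47, 91 − 40.95 = 50.05→50, 253 − 113.85 = 139.15→139) → #2f328b
65%: (86 − 55.9 = 30.1→30, 91 − 59.15 = 31.85→32, 253 − 164.45 = 88.55→89) → #1e2059
81%: (86 − 69.66 = 16.34→16, 91 − 73.71 = 17.29→17, 253 − 204.93 = 48.07→48) → #101130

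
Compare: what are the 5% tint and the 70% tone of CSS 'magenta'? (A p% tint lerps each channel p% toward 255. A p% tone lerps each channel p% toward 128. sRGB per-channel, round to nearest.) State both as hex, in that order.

#ff0dff, #a65aa6

CSS magenta is rgb(255, 0, 255).
5% tint:
  R: 255 + 0.05×(255−255) = 255 + 0 = 255 → 255
  G: 0 + 0.05×(255−0) = 0 + 12.75 = 12.75 → 13
  B: 255 + 0.05×(255−255) = 255 + 0 = 255 → 255
  → #ff0dff
70% tone:
  R: 255 − 88.9 = 166.1 → 166
  G: 0 + 0.7×(128−0) = 0 + 89.6 = 89.6 → 90
  B: 255 − 88.9 = 166.1 → 166
  → #a65aa6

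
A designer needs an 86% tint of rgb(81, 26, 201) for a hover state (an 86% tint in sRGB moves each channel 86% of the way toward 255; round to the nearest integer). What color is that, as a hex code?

Lerp each channel 86% toward 255:
  R: 81 + 0.86×(255−81) = 81 + 149.64 = 230.64 → 231
  G: 26 + 0.86×(255−26) = 26 + 196.94 = 222.94 → 223
  B: 201 + 46.44 = 247.44 → 247
rgb(231, 223, 247) = #E7DFF7.

#E7DFF7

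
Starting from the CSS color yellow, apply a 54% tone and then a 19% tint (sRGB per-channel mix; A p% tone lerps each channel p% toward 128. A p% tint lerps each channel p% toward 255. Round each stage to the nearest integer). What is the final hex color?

#c7c768

CSS yellow is rgb(255, 255, 0).
Lerp each channel 54% toward 128:
  R: 255 + 0.54×(128−255) = 255 − 68.58 = 186.42 → 186
  G: 255 + 0.54×(128−255) = 255 − 68.58 = 186.42 → 186
  B: 0 + 0.54×(128−0) = 0 + 69.12 = 69.12 → 69
After the tone: rgb(186, 186, 69) = #baba45.
Lerp each channel 19% toward 255:
  R: 186 + 13.11 = 199.11 → 199
  G: 186 + 0.19×(255−186) = 186 + 13.11 = 199.11 → 199
  B: 69 + 0.19×(255−69) = 69 + 35.34 = 104.34 → 104
rgb(199, 199, 104) = #c7c768.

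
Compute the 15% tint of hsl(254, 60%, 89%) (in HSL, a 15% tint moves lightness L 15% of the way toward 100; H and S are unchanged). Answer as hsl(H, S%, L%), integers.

L moves 15% from 89 toward 100: 89 + 1.65 = 90.65 → 91.
H and S are unchanged.

hsl(254, 60%, 91%)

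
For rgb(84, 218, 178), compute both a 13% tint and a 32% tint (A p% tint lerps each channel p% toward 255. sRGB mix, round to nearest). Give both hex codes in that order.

#6adfbc, #8be6cb

13% tint:
  R: 84 + 22.23 = 106.23 → 106
  G: 218 + 0.13×(255−218) = 218 + 4.81 = 222.81 → 223
  B: 178 + 0.13×(255−178) = 178 + 10.01 = 188.01 → 188
  → #6adfbc
32% tint:
  R: 84 + 54.72 = 138.72 → 139
  G: 218 + 0.32×(255−218) = 218 + 11.84 = 229.84 → 230
  B: 178 + 24.64 = 202.64 → 203
  → #8be6cb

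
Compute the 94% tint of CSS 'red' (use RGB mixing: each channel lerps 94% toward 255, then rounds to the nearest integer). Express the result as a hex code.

#fff0f0

CSS red is rgb(255, 0, 0).
Lerp each channel 94% toward 255:
  R: 255 + 0 = 255 → 255
  G: 0 + 0.94×(255−0) = 0 + 239.7 = 239.7 → 240
  B: 0 + 0.94×(255−0) = 0 + 239.7 = 239.7 → 240
rgb(255, 240, 240) = #fff0f0.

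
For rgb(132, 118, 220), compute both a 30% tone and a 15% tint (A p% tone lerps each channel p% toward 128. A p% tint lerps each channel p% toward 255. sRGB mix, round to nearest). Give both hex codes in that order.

#8379C0, #968BE1

30% tone:
  R: 132 − 1.2 = 130.8 → 131
  G: 118 + 0.3×(128−118) = 118 + 3 = 121 → 121
  B: 220 + 0.3×(128−220) = 220 − 27.6 = 192.4 → 192
  → #8379C0
15% tint:
  R: 132 + 0.15×(255−132) = 132 + 18.45 = 150.45 → 150
  G: 118 + 20.55 = 138.55 → 139
  B: 220 + 0.15×(255−220) = 220 + 5.25 = 225.25 → 225
  → #968BE1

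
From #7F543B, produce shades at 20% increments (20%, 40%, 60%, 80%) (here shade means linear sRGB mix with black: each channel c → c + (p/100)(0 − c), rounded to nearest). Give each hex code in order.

#66432F, #4C3223, #332218, #19110C

#7F543B is rgb(127, 84, 59).
20%: (127 − 25.4 = 101.6→102, 84 − 16.8 = 67.2→67, 59 − 11.8 = 47.2→47) → #66432F
40%: (127 − 50.8 = 76.2→76, 84 − 33.6 = 50.4→50, 59 − 23.6 = 35.4→35) → #4C3223
60%: (127 − 76.2 = 50.8→51, 84 − 50.4 = 33.6→34, 59 − 35.4 = 23.6→24) → #332218
80%: (127 − 101.6 = 25.4→25, 84 − 67.2 = 16.8→17, 59 − 47.2 = 11.8→12) → #19110C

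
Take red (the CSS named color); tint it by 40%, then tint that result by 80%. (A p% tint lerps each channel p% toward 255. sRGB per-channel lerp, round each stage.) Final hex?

#FFE0E0

CSS red is rgb(255, 0, 0).
Lerp each channel 40% toward 255:
  R: 255 + 0 = 255 → 255
  G: 0 + 0.4×(255−0) = 0 + 102 = 102 → 102
  B: 0 + 102 = 102 → 102
After the tint: rgb(255, 102, 102) = #FF6666.
Per channel, c → c + 0.8(255 − c):
  R: 255 + 0.8×(255−255) = 255 + 0 = 255 → 255
  G: 102 + 122.4 = 224.4 → 224
  B: 102 + 0.8×(255−102) = 102 + 122.4 = 224.4 → 224
rgb(255, 224, 224) = #FFE0E0.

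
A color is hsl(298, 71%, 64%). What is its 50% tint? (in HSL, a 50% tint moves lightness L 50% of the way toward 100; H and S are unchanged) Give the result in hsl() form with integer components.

hsl(298, 71%, 82%)

L moves 50% from 64 toward 100: 64 + 18 = 82 → 82.
H and S are unchanged.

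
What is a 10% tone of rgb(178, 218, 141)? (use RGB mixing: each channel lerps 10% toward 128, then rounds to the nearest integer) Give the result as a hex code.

Per channel, c → c + 0.1(128 − c):
  R: 178 + 0.1×(128−178) = 178 − 5 = 173 → 173
  G: 218 − 9 = 209 → 209
  B: 141 + 0.1×(128−141) = 141 − 1.3 = 139.7 → 140
rgb(173, 209, 140) = #ADD18C.

#ADD18C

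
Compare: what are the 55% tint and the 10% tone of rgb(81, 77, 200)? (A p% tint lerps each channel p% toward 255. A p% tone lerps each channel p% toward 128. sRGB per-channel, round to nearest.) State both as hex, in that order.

#B1AFE6, #5652C1

55% tint:
  R: 81 + 95.7 = 176.7 → 177
  G: 77 + 97.9 = 174.9 → 175
  B: 200 + 30.25 = 230.25 → 230
  → #B1AFE6
10% tone:
  R: 81 + 4.7 = 85.7 → 86
  G: 77 + 0.1×(128−77) = 77 + 5.1 = 82.1 → 82
  B: 200 − 7.2 = 192.8 → 193
  → #5652C1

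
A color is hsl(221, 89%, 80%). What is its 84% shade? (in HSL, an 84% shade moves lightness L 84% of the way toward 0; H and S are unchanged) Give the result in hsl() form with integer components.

hsl(221, 89%, 13%)

L moves 84% from 80 toward 0: 80 − 67.2 = 12.8 → 13.
H and S are unchanged.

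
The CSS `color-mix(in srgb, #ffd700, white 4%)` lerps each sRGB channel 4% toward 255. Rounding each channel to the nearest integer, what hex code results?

#ffd90a

#ffd700 is rgb(255, 215, 0).
Per channel, c → c + 0.04(255 − c):
  R: 255 + 0 = 255 → 255
  G: 215 + 0.04×(255−215) = 215 + 1.6 = 216.6 → 217
  B: 0 + 0.04×(255−0) = 0 + 10.2 = 10.2 → 10
rgb(255, 217, 10) = #ffd90a.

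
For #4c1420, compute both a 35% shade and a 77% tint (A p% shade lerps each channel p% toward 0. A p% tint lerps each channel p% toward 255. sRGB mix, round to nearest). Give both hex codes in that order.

#4c1420 is rgb(76, 20, 32).
35% shade:
  R: 76 − 26.6 = 49.4 → 49
  G: 20 − 7 = 13 → 13
  B: 32 + 0.35×(0−32) = 32 − 11.2 = 20.8 → 21
  → #310d15
77% tint:
  R: 76 + 0.77×(255−76) = 76 + 137.83 = 213.83 → 214
  G: 20 + 180.95 = 200.95 → 201
  B: 32 + 0.77×(255−32) = 32 + 171.71 = 203.71 → 204
  → #d6c9cc

#310d15, #d6c9cc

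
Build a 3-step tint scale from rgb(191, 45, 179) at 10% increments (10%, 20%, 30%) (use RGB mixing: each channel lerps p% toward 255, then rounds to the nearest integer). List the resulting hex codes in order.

10%: (191 + 6.4 = 197.4→197, 45 + 21 = 66→66, 179 + 7.6 = 186.6→187) → #C542BB
20%: (191 + 12.8 = 203.8→204, 45 + 42 = 87→87, 179 + 15.2 = 194.2→194) → #CC57C2
30%: (191 + 19.2 = 210.2→210, 45 + 63 = 108→108, 179 + 22.8 = 201.8→202) → #D26CCA

#C542BB, #CC57C2, #D26CCA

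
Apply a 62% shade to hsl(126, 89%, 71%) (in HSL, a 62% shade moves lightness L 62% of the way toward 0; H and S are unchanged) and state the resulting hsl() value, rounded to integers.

hsl(126, 89%, 27%)

L moves 62% from 71 toward 0: 71 − 44.02 = 26.98 → 27.
H and S are unchanged.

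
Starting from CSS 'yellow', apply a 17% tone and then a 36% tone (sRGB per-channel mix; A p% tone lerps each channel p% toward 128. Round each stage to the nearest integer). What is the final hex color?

#C3C33C

CSS yellow is rgb(255, 255, 0).
Lerp each channel 17% toward 128:
  R: 255 + 0.17×(128−255) = 255 − 21.59 = 233.41 → 233
  G: 255 + 0.17×(128−255) = 255 − 21.59 = 233.41 → 233
  B: 0 + 21.76 = 21.76 → 22
After the tone: rgb(233, 233, 22) = #E9E916.
Per channel, c → c + 0.36(128 − c):
  R: 233 + 0.36×(128−233) = 233 − 37.8 = 195.2 → 195
  G: 233 + 0.36×(128−233) = 233 − 37.8 = 195.2 → 195
  B: 22 + 0.36×(128−22) = 22 + 38.16 = 60.16 → 60
rgb(195, 195, 60) = #C3C33C.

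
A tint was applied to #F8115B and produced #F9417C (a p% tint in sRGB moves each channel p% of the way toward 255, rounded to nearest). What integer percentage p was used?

20%

#F8115B is rgb(248, 17, 91); #F9417C is rgb(249, 65, 124).
On the G channel (widest range): 65 ≈ 17 + (p/100)(255 − 17), so p ≈ 100×(65 − 17)/(255 − 17) = 4800/238 = 20.17.
p = 20 reproduces all three channels after rounding.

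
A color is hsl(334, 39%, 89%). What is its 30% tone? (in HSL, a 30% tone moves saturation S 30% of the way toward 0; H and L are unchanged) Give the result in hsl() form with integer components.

S moves 30% from 39 toward 0: 39 − 11.7 = 27.3 → 27.
H and L are unchanged.

hsl(334, 27%, 89%)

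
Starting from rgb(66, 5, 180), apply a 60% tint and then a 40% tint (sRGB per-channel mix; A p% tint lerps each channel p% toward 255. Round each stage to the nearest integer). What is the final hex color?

#d1c3ed

Per channel, c → c + 0.6(255 − c):
  R: 66 + 0.6×(255−66) = 66 + 113.4 = 179.4 → 179
  G: 5 + 150 = 155 → 155
  B: 180 + 0.6×(255−180) = 180 + 45 = 225 → 225
After the tint: rgb(179, 155, 225) = #b39be1.
Per channel, c → c + 0.4(255 − c):
  R: 179 + 30.4 = 209.4 → 209
  G: 155 + 0.4×(255−155) = 155 + 40 = 195 → 195
  B: 225 + 12 = 237 → 237
rgb(209, 195, 237) = #d1c3ed.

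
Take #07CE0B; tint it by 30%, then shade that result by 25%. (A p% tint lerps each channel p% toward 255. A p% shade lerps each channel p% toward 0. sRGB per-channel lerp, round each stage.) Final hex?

#3DA63F

#07CE0B is rgb(7, 206, 11).
Per channel, c → c + 0.3(255 − c):
  R: 7 + 0.3×(255−7) = 7 + 74.4 = 81.4 → 81
  G: 206 + 0.3×(255−206) = 206 + 14.7 = 220.7 → 221
  B: 11 + 0.3×(255−11) = 11 + 73.2 = 84.2 → 84
After the tint: rgb(81, 221, 84) = #51DD54.
A 25% shade moves each channel 25% toward 0:
  R: 81 + 0.25×(0−81) = 81 − 20.25 = 60.75 → 61
  G: 221 + 0.25×(0−221) = 221 − 55.25 = 165.75 → 166
  B: 84 + 0.25×(0−84) = 84 − 21 = 63 → 63
rgb(61, 166, 63) = #3DA63F.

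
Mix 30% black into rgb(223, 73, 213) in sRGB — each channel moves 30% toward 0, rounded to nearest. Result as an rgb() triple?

Per channel, c → c + 0.3(0 − c):
  R: 223 + 0.3×(0−223) = 223 − 66.9 = 156.1 → 156
  G: 73 + 0.3×(0−73) = 73 − 21.9 = 51.1 → 51
  B: 213 + 0.3×(0−213) = 213 − 63.9 = 149.1 → 149

rgb(156, 51, 149)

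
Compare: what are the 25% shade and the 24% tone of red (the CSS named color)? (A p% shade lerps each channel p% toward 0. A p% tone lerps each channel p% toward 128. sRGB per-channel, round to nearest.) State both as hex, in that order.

CSS red is rgb(255, 0, 0).
25% shade:
  R: 255 − 63.75 = 191.25 → 191
  G: 0 + 0 = 0 → 0
  B: 0 + 0.25×(0−0) = 0 + 0 = 0 → 0
  → #BF0000
24% tone:
  R: 255 + 0.24×(128−255) = 255 − 30.48 = 224.52 → 225
  G: 0 + 0.24×(128−0) = 0 + 30.72 = 30.72 → 31
  B: 0 + 0.24×(128−0) = 0 + 30.72 = 30.72 → 31
  → #E11F1F

#BF0000, #E11F1F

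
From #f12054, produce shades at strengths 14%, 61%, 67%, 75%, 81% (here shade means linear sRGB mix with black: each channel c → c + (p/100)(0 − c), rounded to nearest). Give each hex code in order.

#f12054 is rgb(241, 32, 84).
14%: (241 − 33.74 = 207.26→207, 32 − 4.48 = 27.52→28, 84 − 11.76 = 72.24→72) → #cf1c48
61%: (241 − 147.01 = 93.99→94, 32 − 19.52 = 12.48→12, 84 − 51.24 = 32.76→33) → #5e0c21
67%: (241 − 161.47 = 79.53→80, 32 − 21.44 = 10.56→11, 84 − 56.28 = 27.72→28) → #500b1c
75%: (241 − 180.75 = 60.25→60, 32 − 24 = 8→8, 84 − 63 = 21→21) → #3c0815
81%: (241 − 195.21 = 45.79→46, 32 − 25.92 = 6.08→6, 84 − 68.04 = 15.96→16) → #2e0610

#cf1c48, #5e0c21, #500b1c, #3c0815, #2e0610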